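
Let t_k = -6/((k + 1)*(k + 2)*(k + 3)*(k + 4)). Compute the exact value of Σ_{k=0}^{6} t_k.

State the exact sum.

Σ = -119/360

r(k) = (k + 1)/(k + 5) after simplifying.
Gosper form: A/B · C(k+1)/C(k) with A=k + 1, B=k + 5, C=1.
Set up (k + 1)·f(k+1) − (k + 4)·f(k) − (1) = 0.
Bound: deg f ≤ 3.
A polynomial solution: f(k) = k*(k**2 + 6*k + 11)/18.
Then R = B(k−1)f/C = k*(k + 4)*(k**2 + 6*k + 11)/18, so s_k = R(k)·t_k = k*(-k**2 - 6*k - 11)/(3*(k + 1)*(k + 2)*(k + 3)).
Verify: -6/(k**4 + 10*k**3 + 35*k**2 + 50*k + 24) matches t_k.
Sum = s_(7) − s_(0); s_(7) = -119/360, s_(0) = 0 ⇒ -119/360.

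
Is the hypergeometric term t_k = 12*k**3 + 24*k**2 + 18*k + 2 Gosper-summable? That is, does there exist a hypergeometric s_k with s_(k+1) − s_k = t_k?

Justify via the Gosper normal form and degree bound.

Yes. s_k = k*(3*k**3 + 2*k**2 - 3).

r(k) = (6*k**3 + 30*k**2 + 51*k + 28)/(6*k**3 + 12*k**2 + 9*k + 1) after simplifying.
Take A(k)=1, B(k)=1, C(k)=k**3 + 2*k**2 + 3*k/2 + 1/6.
Set up (1)·f(k+1) − (1)·f(k) − (k**3 + 2*k**2 + 3*k/2 + 1/6) = 0.
deg f ≤ 4 (via 0,0,3).
A polynomial solution: f(k) = k*(3*k**3 + 2*k**2 - 3)/12.
Get s_k = R·t_k = k*(3*k**3 + 2*k**2 - 3) with R(k) = B(k−1)f(k)/C(k) = k*(3*k**3 + 2*k**2 - 3)/(2*(6*k**3 + 12*k**2 + 9*k + 1)).
s_(k+1) − s_k = 12*k**3 + 24*k**2 + 18*k + 2 = t_k.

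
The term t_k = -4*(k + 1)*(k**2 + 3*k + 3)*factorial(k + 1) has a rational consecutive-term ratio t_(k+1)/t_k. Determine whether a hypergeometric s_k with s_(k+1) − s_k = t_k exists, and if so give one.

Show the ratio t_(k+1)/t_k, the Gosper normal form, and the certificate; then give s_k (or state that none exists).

s_k = -4*(k**2 + k - 1)*factorial(k + 1)

Compute t_(k+1)/t_k: get (k + 2)**2*(3*k + (k + 1)**2 + 6)/((k + 1)*(k**2 + 3*k + 3)).
So A=k + 2 and B=1, with C=k**3 + 4*k**2 + 6*k + 3.
Set up (k + 2)·f(k+1) − (1)·f(k) − (k**3 + 4*k**2 + 6*k + 3) = 0.
Degrees (1,0,3) ⇒ d ≤ 2.
Match coefficients ⇒ f(k) = k**2 + k - 1.
Get s_k = R·t_k = -4*(k**2 + k - 1)*factorial(k + 1) with R(k) = B(k−1)f(k)/C(k) = (k**2 + k - 1)/((k + 1)*(k**2 + 3*k + 3)).
s_(k+1) − s_k = -4*(k + 1)*(k**2 + 3*k + 3)*factorial(k + 1) = t_k.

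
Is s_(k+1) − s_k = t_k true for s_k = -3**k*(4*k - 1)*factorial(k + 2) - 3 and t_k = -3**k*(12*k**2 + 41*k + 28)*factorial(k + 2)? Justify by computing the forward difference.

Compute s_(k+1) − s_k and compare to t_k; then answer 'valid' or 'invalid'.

valid (s_(k+1) − s_k reduces to t_k)

s_(k+1) = -3**(k + 1)*(4*k + 3)*factorial(k + 3) - 3
s_(k+1) − s_k = -3**k*(12*k**2 + 41*k + 28)*factorial(k + 2)
(s_(k+1) − s_k) − t_k = 0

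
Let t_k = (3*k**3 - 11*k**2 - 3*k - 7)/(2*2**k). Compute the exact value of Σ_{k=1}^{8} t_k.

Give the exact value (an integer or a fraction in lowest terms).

Σ = -2295/512

r(k) = (3*k**3 - 2*k**2 - 16*k - 18)/(2*(3*k**3 - 11*k**2 - 3*k - 7)) after simplifying.
Take A(k)=1/2, B(k)=1, C(k)=k**3 - 11*k**2/3 - k - 7/3.
Set up (1/2)·f(k+1) − (1)·f(k) − (k**3 - 11*k**2/3 - k - 7/3) = 0.
From deg A=0, deg B=0, deg C=3: d=3.
Coefficient equations give f(k) = -2*(3*k**3 - 2*k**2 + 2*k - 4)/3.
Then R = B(k−1)f/C = -2*(3*k**3 - 2*k**2 + 2*k - 4)/(3*k**3 - 11*k**2 - 3*k - 7), so s_k = R(k)·t_k = (-3*k**3 + 2*k**2 - 2*k + 4)/2**k.
Δs = (3*k**3 - 11*k**2 - 3*k - 7)/(2*2**k), as required.
Evaluate s at k=9 and k=1: -2039/512 and 1/2; difference -2295/512.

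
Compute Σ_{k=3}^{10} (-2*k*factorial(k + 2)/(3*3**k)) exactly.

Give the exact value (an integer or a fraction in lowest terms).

Σ = -51244720/729

Compute t_(k+1)/t_k: get (k + 1)*(k + 3)/(3*k).
A = k/3 + 1, B = 1, C = k.
Need (k/3 + 1)·f(k+1) − (1)·f(k) = k.
deg f ≤ 0 (via 1,0,1).
Match coefficients ⇒ f(k) = 3.
R(k) = B(k−1)·f(k)/C(k) = 3/k; s_k = R·t_k = -2*factorial(k + 2)/3**k.
s_(k+1) − s_k = -2*k*factorial(k + 2)/(3*3**k) = t_k.
Σ_(k=3)^(10) t_k = s_(11) − s_(3) = -51251200/729 − (-80/9) = -51244720/729.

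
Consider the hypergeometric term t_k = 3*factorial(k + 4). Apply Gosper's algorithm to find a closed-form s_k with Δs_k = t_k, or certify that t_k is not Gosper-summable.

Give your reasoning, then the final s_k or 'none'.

none — t_k is not Gosper-summable

The ratio is k + 5.
So A=k + 5 and B=1, with C=1.
f must satisfy (k + 5)·f(k+1) − (1)·f(k) = 1.
From deg A=1, deg B=0, deg C=0: d=-1.
Bound -1 < 0, so the key equation has no polynomial solution.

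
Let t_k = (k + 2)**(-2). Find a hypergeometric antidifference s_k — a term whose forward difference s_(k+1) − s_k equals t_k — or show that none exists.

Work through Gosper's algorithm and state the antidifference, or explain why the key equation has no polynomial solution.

t_(k+1)/t_k = (k + 2)**2/(k + 3)**2.
Factor: A=k**2 + 4*k + 4; B=k**2 + 6*k + 9; C=1.
Set up (k**2 + 4*k + 4)·f(k+1) − (k**2 + 4*k + 4)·f(k) − (1) = 0.
From deg A=2, deg B=2, deg C=0: d=0.
Generic f = c0 gives residual -1; -1 = 0 cannot hold, so t_k is not Gosper-summable.

none (Gosper's algorithm certifies no s_k)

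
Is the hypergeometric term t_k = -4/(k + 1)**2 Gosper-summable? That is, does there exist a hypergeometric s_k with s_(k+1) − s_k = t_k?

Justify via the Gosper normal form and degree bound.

No — t_k has no hypergeometric antidifference.

The ratio is (k + 1)**2/(k + 2)**2.
Normal form (A,B,C) = (k**2 + 2*k + 1, k**2 + 4*k + 4, 1).
Key eq: (k**2 + 2*k + 1)·f(k+1) = (k**2 + 2*k + 1)·f(k) + (1).
Degrees (2,2,0) ⇒ d ≤ 0.
f = c0 ⇒ A·f(k+1) − B(k−1)·f(k) − C = -1. The system {-1 = 0} is inconsistent; no antidifference.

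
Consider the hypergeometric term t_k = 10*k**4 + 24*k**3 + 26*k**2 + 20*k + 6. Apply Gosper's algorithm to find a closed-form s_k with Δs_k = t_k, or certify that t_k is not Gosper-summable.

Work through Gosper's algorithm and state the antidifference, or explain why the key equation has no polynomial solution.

s_k = k**2*(2*k**3 + k**2 + 3)

Step 1: r(k) = (5*k**4 + 32*k**3 + 79*k**2 + 92*k + 43)/(5*k**4 + 12*k**3 + 13*k**2 + 10*k + 3).
Factor: A=1; B=1; C=k**4 + 12*k**3/5 + 13*k**2/5 + 2*k + 3/5.
Solve (1)·f(k+1) − (1)·f(k) = k**4 + 12*k**3/5 + 13*k**2/5 + 2*k + 3/5.
deg f ≤ 5 (via 0,0,4).
Coefficient equations give f(k) = k**2*(2*k**3 + k**2 + 3)/10.
Certificate R = B(k−1)f/C = k**2*(2*k**3 + k**2 + 3)/(2*(5*k**4 + 12*k**3 + 13*k**2 + 10*k + 3)) gives s_k = k**2*(2*k**3 + k**2 + 3).
Check: Δs_k = 10*k**4 + 24*k**3 + 26*k**2 + 20*k + 6. ✓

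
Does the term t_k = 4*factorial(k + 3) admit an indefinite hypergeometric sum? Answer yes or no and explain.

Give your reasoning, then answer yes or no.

No. Not Gosper-summable.

Compute t_(k+1)/t_k: get k + 4.
Gosper form: A/B · C(k+1)/C(k) with A=k + 4, B=1, C=1.
Solve (k + 4)·f(k+1) − (1)·f(k) = 1.
From deg A=1, deg B=0, deg C=0: d=-1.
Negative degree bound (-1): no f exists, t_k not Gosper-summable.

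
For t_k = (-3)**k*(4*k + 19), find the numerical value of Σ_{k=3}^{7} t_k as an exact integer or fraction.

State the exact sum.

Σ = -78921

r(k) = 3*(-4*k - 23)/(4*k + 19) after simplifying.
Normal form (A,B,C) = (-3, 1, k + 19/4).
Key eq: (-3)·f(k+1) = (1)·f(k) + (k + 19/4).
d = 1 from the (0,0,1) case.
Coefficient equations give f(k) = -(k + 4)/4.
R(k) = B(k−1)·f(k)/C(k) = -(k + 4)/(4*k + 19); s_k = R·t_k = (-3)**k*(-k - 4).
Verify: (-3)**k*(4*k + 19) matches t_k.
Sum = s_(8) − s_(3); s_(8) = -78732, s_(3) = 189 ⇒ -78921.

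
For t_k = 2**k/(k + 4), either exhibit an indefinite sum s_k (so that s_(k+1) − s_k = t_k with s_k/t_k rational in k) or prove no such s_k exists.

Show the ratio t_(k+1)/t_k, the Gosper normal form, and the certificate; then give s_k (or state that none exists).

none — t_k is not Gosper-summable

Step 1: r(k) = 2*(k + 4)/(k + 5).
Normal form (A,B,C) = (2*k + 8, k + 5, 1).
Set up (2*k + 8)·f(k+1) − (k + 4)·f(k) − (1) = 0.
Bound: deg f ≤ -1.
deg f ≤ -1 is impossible — no certificate.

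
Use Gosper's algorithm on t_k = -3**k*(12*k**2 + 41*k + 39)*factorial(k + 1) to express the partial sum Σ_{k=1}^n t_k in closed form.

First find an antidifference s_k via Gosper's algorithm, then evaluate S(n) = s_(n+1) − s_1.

Step 1: r(k) = 3*(12*k**3 + 89*k**2 + 222*k + 184)/(12*k**2 + 41*k + 39).
Factor: A=3*k + 6; B=1; C=k**2 + 41*k/12 + 13/4.
Set up (3*k + 6)·f(k+1) − (1)·f(k) − (k**2 + 41*k/12 + 13/4) = 0.
deg f ≤ 1 (via 1,0,2).
Coefficient equations give f(k) = (4*k + 3)/12.
R(k) = B(k−1)·f(k)/C(k) = (4*k + 3)/(12*k**2 + 41*k + 39); s_k = R·t_k = -3**k*(4*k + 3)*factorial(k + 1).
Verify: -3**k*(12*k**2 + 41*k + 39)*factorial(k + 1) matches t_k.
Telescope: S(n) = s_(n+1) − s_(1) = -3**(n + 1)*(4*n + 7)*factorial(n + 2) − (-42) = -12*3**n*n*factorial(n + 2) - 21*3**n*factorial(n + 2) + 42.

S(n) = -12*3**n*n*factorial(n + 2) - 21*3**n*factorial(n + 2) + 42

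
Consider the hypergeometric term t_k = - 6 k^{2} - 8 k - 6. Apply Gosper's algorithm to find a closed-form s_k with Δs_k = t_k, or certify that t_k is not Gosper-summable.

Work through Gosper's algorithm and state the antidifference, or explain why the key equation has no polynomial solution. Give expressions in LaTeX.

s_k = k \left(- 2 k^{2} - k - 3\right)

r(k) = (3*k**2 + 10*k + 10)/(3*k**2 + 4*k + 3) after simplifying.
Factor: A=1; B=1; C=k**2 + 4*k/3 + 1.
Solve (1)·f(k+1) − (1)·f(k) = k**2 + 4*k/3 + 1.
Bound: deg f ≤ 3.
A polynomial solution: f(k) = k*(2*k**2 + k + 3)/6.
R(k) = B(k−1)·f(k)/C(k) = k*(2*k**2 + k + 3)/(2*(3*k**2 + 4*k + 3)); s_k = R·t_k = k*(-2*k**2 - k - 3).
Δs = -6*k**2 - 8*k - 6, as required.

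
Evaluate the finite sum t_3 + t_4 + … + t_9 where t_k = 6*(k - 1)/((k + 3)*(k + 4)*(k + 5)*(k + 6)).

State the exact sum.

Σ = 67/3640

r(k) = k*(k + 3)/((k - 1)*(k + 7)) after simplifying.
A = k + 3, B = k + 7, C = k - 1.
Solve (k + 3)·f(k+1) − (k + 6)·f(k) = k - 1.
Degrees (1,1,1) ⇒ d ≤ 3.
Coefficient equations give f(k) = k*(k - 7)*(k + 19)/360.
R(k) = B(k−1)·f(k)/C(k) = k*(k - 7)*(k + 6)*(k + 19)/(360*(k - 1)); s_k = R·t_k = k*(k**2 + 12*k - 133)/(60*(k + 3)*(k + 4)*(k + 5)).
s_(k+1) − s_k = 6*(k - 1)/(k**4 + 18*k**3 + 119*k**2 + 342*k + 360) = t_k.
Evaluate s at k=10 and k=3: 29/5460 and -11/840; difference 67/3640.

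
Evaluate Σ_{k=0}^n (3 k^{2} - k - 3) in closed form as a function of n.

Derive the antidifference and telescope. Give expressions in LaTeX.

r(k) = (k - 3*(k + 1)**2 + 4)/(-3*k**2 + k + 3) after simplifying.
Take A(k)=1, B(k)=1, C(k)=k**2 - k/3 - 1.
Key eq: (1)·f(k+1) = (1)·f(k) + (k**2 - k/3 - 1).
Degrees (0,0,2) ⇒ d ≤ 3.
A polynomial solution: f(k) = k*(k**2 - 2*k - 2)/3.
Certificate R = B(k−1)f/C = k*(k**2 - 2*k - 2)/(3*k**2 - k - 3) gives s_k = k*(k**2 - 2*k - 2).
Check: Δs_k = 3*k**2 - k - 3. ✓
Telescope: S(n) = s_(n+1) − s_(0) = n**3 + n**2 - 3*n - 3 − (0) = n**3 + n**2 - 3*n - 3.

S(n) = n^{3} + n^{2} - 3 n - 3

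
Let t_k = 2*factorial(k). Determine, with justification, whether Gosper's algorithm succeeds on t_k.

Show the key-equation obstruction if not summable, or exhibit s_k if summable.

No — t_k has no hypergeometric antidifference.

Step 1: r(k) = k + 1.
Normal form (A,B,C) = (k + 1, 1, 1).
Key eq: (k + 1)·f(k+1) = (1)·f(k) + (1).
d = -1 from the (1,0,0) case.
Negative degree bound (-1): no f exists, t_k not Gosper-summable.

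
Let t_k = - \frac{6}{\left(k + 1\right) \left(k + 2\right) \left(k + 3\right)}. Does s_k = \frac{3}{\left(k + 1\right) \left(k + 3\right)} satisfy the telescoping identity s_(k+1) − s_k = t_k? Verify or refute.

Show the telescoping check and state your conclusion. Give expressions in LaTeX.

Invalid: residual \frac{9}{k^{4} + 10 k^{3} + 35 k^{2} + 50 k + 24} ≠ 0.

s_(k+1) = 3/((k + 2)*(k + 4))
s_(k+1) − s_k = 3*(-2*k - 5)/(k**4 + 10*k**3 + 35*k**2 + 50*k + 24)
(s_(k+1) − s_k) − t_k = 9/(k**4 + 10*k**3 + 35*k**2 + 50*k + 24)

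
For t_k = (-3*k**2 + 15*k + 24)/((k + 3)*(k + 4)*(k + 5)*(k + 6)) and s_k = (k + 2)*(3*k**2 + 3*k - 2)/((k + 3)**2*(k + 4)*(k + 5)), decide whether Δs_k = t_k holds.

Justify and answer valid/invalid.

Invalid: residual (6*k**3 + 15*k**2 - 53*k - 84)/(k**6 + 25*k**5 + 257*k**4 + 1391*k**3 + 4182*k**2 + 6624*k + 4320) ≠ 0.

s_(k+1) = (k + 3)*(3*k + 3*(k + 1)**2 + 1)/((k + 4)**2*(k + 5)*(k + 6))
s_(k+1) − s_k = (-3*k**4 + 108*k**2 + 295*k + 204)/(k**6 + 25*k**5 + 257*k**4 + 1391*k**3 + 4182*k**2 + 6624*k + 4320)
(s_(k+1) − s_k) − t_k = (6*k**3 + 15*k**2 - 53*k - 84)/(k**6 + 25*k**5 + 257*k**4 + 1391*k**3 + 4182*k**2 + 6624*k + 4320)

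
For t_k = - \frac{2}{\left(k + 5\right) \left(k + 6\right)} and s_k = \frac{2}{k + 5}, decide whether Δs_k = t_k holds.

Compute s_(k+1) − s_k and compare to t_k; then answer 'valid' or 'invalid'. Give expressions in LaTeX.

Valid: the claim telescopes to t_k.

s_(k+1) = 2/(k + 6)
s_(k+1) − s_k = -2/((k + 5)*(k + 6))
(s_(k+1) − s_k) − t_k = 0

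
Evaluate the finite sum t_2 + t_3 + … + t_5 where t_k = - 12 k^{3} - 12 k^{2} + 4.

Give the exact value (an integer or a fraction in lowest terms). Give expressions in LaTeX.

Σ = -3320

The ratio is (3*(k + 1)**3 + 3*(k + 1)**2 - 1)/(3*k**3 + 3*k**2 - 1).
A = 1, B = 1, C = k**3 + k**2 - 1/3.
Solve (1)·f(k+1) − (1)·f(k) = k**3 + k**2 - 1/3.
d = 4 from the (0,0,3) case.
Coefficient equations give f(k) = k*(3*k**3 - 2*k**2 - 3*k - 2)/12.
Get s_k = R·t_k = k*(-3*k**3 + 2*k**2 + 3*k + 2) with R(k) = B(k−1)f(k)/C(k) = k*(3*k**3 - 2*k**2 - 3*k - 2)/(4*(3*k**3 + 3*k**2 - 1)).
Verify: -12*k**3 - 12*k**2 + 4 matches t_k.
Σ_(k=2)^(5) t_k = s_(6) − s_(2) = -3336 − (-16) = -3320.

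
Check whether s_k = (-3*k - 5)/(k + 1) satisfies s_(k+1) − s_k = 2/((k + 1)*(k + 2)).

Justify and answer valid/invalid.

s_(k+1) = (-3*k - 8)/(k + 2)
s_(k+1) − s_k = 2/(k**2 + 3*k + 2)
(s_(k+1) − s_k) − t_k = 0

valid (s_(k+1) − s_k reduces to t_k)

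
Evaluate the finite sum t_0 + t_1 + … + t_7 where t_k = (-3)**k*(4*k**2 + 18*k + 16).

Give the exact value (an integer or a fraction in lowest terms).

r(k) = 3*(-2*k**2 - 13*k - 19)/(2*k**2 + 9*k + 8) after simplifying.
Normal form (A,B,C) = (-3, 1, k**2 + 9*k/2 + 4).
f must satisfy (-3)·f(k+1) − (1)·f(k) = k**2 + 9*k/2 + 4.
deg f ≤ 2 (via 0,0,2).
Match coefficients ⇒ f(k) = -(k**2 + 3*k + 1)/4.
R(k) = B(k−1)·f(k)/C(k) = -(k**2 + 3*k + 1)/(2*(2*k**2 + 9*k + 8)); s_k = R·t_k = (-3)**k*(-k**2 - 3*k - 1).
Verify: (-3)**k*(4*k**2 + 18*k + 16) matches t_k.
Telescoping: Σ = s_(8) − s_(0) = -583929 − (-1) = -583928.

Σ = -583928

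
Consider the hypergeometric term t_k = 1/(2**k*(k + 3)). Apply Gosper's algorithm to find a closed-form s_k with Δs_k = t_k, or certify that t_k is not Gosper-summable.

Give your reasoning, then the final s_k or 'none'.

The ratio is (k + 3)/(2*(k + 4)).
So A=k/2 + 3/2 and B=k + 4, with C=1.
Key eq: (k/2 + 3/2)·f(k+1) = (k + 3)·f(k) + (1).
Degrees (1,1,0) ⇒ d ≤ -1.
Negative degree bound (-1): no f exists, t_k not Gosper-summable.

none (Gosper's algorithm certifies no s_k)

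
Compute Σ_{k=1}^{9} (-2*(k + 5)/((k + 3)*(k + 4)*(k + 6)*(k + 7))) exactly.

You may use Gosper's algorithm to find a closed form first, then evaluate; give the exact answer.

r(k) = (k + 3)*(k + 6)**2/((k + 5)**2*(k + 8)) after simplifying.
Gosper form: A/B · C(k+1)/C(k) with A=k + 3, B=k + 8, C=k**2 + 10*k + 25.
f must satisfy (k + 3)·f(k+1) − (k + 7)·f(k) = k**2 + 10*k + 25.
From deg A=1, deg B=1, deg C=2: d=4.
Solve for f: f(k) = k*(k + 4)*(k + 5)*(k + 9)/36 (degree 4 ≤ 4).
So s_k = (B(k−1)f/C)·t_k = (k*(k + 4)*(k + 7)*(k + 9)/(36*(k + 5)))·t_k = k*(-k - 9)/(18*(k**2 + 9*k + 18)).
Check: Δs_k = 2*(-k - 5)/(k**4 + 20*k**3 + 145*k**2 + 450*k + 504). ✓
Σ_(k=1)^(9) t_k = s_(10) − s_(1) = -95/1872 − (-5/252) = -45/1456.

Σ = -45/1456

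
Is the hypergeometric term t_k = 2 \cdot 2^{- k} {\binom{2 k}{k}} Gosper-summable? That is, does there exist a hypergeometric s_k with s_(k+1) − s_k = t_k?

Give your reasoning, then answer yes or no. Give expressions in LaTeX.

Ratio r(k) = (2*k + 1)/(k + 1).
Normal form (A,B,C) = (2*k + 1, k + 1, 1).
Need (2*k + 1)·f(k+1) − (k)·f(k) = 1.
deg f ≤ -1 (via 1,1,0).
d = -1 < 0 ⇒ no nonzero polynomial f; not summable.

No. Not Gosper-summable.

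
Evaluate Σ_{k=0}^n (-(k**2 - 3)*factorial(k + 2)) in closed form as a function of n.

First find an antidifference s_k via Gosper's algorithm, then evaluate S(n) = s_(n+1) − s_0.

S(n) = -n*factorial(n + 3) + 2*factorial(n + 3) - 6

Ratio r(k) = (k + 3)*((k + 1)**2 - 3)/(k**2 - 3).
So A=k + 3 and B=1, with C=k**2 - 3.
f must satisfy (k + 3)·f(k+1) − (1)·f(k) = k**2 - 3.
Degrees (1,0,2) ⇒ d ≤ 1.
Match coefficients ⇒ f(k) = k - 3.
R(k) = B(k−1)·f(k)/C(k) = (k - 3)/(k**2 - 3); s_k = R·t_k = -(k - 3)*factorial(k + 2).
Check: Δs_k = -(k**2 - 3)*factorial(k + 2). ✓
Evaluate: s_(n+1) = -(n - 2)*factorial(n + 3); subtract s_(0) = 6 ⇒ S(n) = -n*factorial(n + 3) + 2*factorial(n + 3) - 6.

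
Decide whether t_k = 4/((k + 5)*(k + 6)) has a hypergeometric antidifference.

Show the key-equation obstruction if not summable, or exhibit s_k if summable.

Compute t_(k+1)/t_k: get (k + 5)/(k + 7).
Normal form (A,B,C) = (k + 5, k + 7, 1).
Set up (k + 5)·f(k+1) − (k + 6)·f(k) − (1) = 0.
d = 1 from the (1,1,0) case.
Solving with deg f ≤ 1: f(k) = k/5.
Certificate R = B(k−1)f/C = k*(k + 6)/5 gives s_k = 4*k/(5*(k + 5)).
Verify: 4/(k**2 + 11*k + 30) matches t_k.

Yes. s_k = 4*k/(5*(k + 5)).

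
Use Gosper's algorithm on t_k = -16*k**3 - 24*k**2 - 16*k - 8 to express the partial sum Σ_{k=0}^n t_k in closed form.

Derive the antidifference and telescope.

r(k) = (2*k**3 + 9*k**2 + 14*k + 8)/(2*k**3 + 3*k**2 + 2*k + 1) after simplifying.
So A=1 and B=1, with C=k**3 + 3*k**2/2 + k + 1/2.
Set up (1)·f(k+1) − (1)·f(k) − (k**3 + 3*k**2/2 + k + 1/2) = 0.
From deg A=0, deg B=0, deg C=3: d=4.
A polynomial solution: f(k) = k*(k + 1)*(k**2 - k + 1)/4.
R(k) = B(k−1)·f(k)/C(k) = k*(k**2 - k + 1)/(2*(2*k**2 + k + 1)); s_k = R·t_k = 4*k*(-k**3 - 1).
s_(k+1) − s_k = -16*k**3 - 24*k**2 - 16*k - 8 = t_k.
s_(n+1) = -4*n**4 - 16*n**3 - 24*n**2 - 20*n - 8 and s_(0) = 0, so S(n) = -4*n**4 - 16*n**3 - 24*n**2 - 20*n - 8.

S(n) = -4*n**4 - 16*n**3 - 24*n**2 - 20*n - 8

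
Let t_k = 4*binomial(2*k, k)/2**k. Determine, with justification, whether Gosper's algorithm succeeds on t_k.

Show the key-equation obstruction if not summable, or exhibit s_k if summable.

No. Not Gosper-summable.

t_(k+1)/t_k = (2*k + 1)/(k + 1).
A = 2*k + 1, B = k + 1, C = 1.
Need (2*k + 1)·f(k+1) − (k)·f(k) = 1.
Bound: deg f ≤ -1.
deg f ≤ -1 is impossible — no certificate.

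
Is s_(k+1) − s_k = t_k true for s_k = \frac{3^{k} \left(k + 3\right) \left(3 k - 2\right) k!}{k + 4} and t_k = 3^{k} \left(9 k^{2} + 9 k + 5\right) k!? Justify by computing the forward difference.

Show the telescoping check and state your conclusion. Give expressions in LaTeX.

Invalid: residual - \frac{3^{k} \left(9 k^{3} + 45 k^{2} + 38 k + 22\right) k!}{\left(k + 4\right) \left(k + 5\right)} ≠ 0.

s_(k+1) = 3**(k + 1)*(k + 4)*(3*k + 1)*factorial(k + 1)/(k + 5)
s_(k+1) − s_k = 3**k*(3*k + 13)*(3*k**3 + 14*k**2 + 13*k + 6)*factorial(k)/((k + 4)*(k + 5))
(s_(k+1) − s_k) − t_k = -3**k*(9*k**3 + 45*k**2 + 38*k + 22)*factorial(k)/((k + 4)*(k + 5))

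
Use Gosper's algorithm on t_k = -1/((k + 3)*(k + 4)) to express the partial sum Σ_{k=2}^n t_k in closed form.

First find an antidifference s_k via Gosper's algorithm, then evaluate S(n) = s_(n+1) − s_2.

Compute t_(k+1)/t_k: get (k + 3)/(k + 5).
Normal form (A,B,C) = (k + 3, k + 5, 1).
Set up (k + 3)·f(k+1) − (k + 4)·f(k) − (1) = 0.
d = 1 from the (1,1,0) case.
Match coefficients ⇒ f(k) = k/3.
R(k) = B(k−1)·f(k)/C(k) = k*(k + 4)/3; s_k = R·t_k = -k/(3*k + 9).
s_(k+1) − s_k = -1/(k**2 + 7*k + 12) = t_k.
Telescope: S(n) = s_(n+1) − s_(2) = (-n - 1)/(3*(n + 4)) − (-2/15) = (1 - n)/(5*(n + 4)).

S(n) = (1 - n)/(5*(n + 4))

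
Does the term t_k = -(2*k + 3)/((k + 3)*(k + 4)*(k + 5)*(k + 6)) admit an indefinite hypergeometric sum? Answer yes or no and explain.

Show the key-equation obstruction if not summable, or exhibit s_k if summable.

The ratio is (k + 3)*(2*k + 5)/((k + 7)*(2*k + 3)).
Normal form (A,B,C) = (k + 3, k + 7, k + 3/2).
Need (k + 3)·f(k+1) − (k + 6)·f(k) = k + 3/2.
Degrees (1,1,1) ⇒ d ≤ 3.
Solving with deg f ≤ 3: f(k) = k*(k**2 + 12*k + 17)/60.
R(k) = B(k−1)·f(k)/C(k) = k*(k + 6)*(k**2 + 12*k + 17)/(30*(2*k + 3)); s_k = R·t_k = k*(-k**2 - 12*k - 17)/(30*(k + 3)*(k + 4)*(k + 5)).
Check: Δs_k = (-2*k - 3)/(k**4 + 18*k**3 + 119*k**2 + 342*k + 360). ✓

Yes. s_k = k*(-k**2 - 12*k - 17)/(30*(k + 3)*(k + 4)*(k + 5)).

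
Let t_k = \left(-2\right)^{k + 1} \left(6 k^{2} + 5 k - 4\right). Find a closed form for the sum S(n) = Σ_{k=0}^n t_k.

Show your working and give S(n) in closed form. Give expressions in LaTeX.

Ratio r(k) = 2*(-6*k**2 - 17*k - 7)/(6*k**2 + 5*k - 4).
A = -2, B = 1, C = k**2 + 5*k/6 - 2/3.
f must satisfy (-2)·f(k+1) − (1)·f(k) = k**2 + 5*k/6 - 2/3.
d = 2 from the (0,0,2) case.
A polynomial solution: f(k) = -(2*k**2 - k - 2)/6.
So s_k = (B(k−1)f/C)·t_k = (-(2*k**2 - k - 2)/((2*k - 1)*(3*k + 4)))·t_k = (-2)**(k + 1)*(-2*k**2 + k + 2).
Δs = (-2)**(k + 1)*(6*k**2 + 5*k - 4), as required.
Σ_(k=0)^n t_k = s_(n+1) − s_(0) = ((-2)**(n + 2)*(-2*n**2 - 3*n + 1)) − (-4), i.e. -8*(-2)**n*n**2 - 12*(-2)**n*n + 4*(-2)**n + 4.

S(n) = - 8 \left(-2\right)^{n} n^{2} - 12 \left(-2\right)^{n} n + 4 \left(-2\right)^{n} + 4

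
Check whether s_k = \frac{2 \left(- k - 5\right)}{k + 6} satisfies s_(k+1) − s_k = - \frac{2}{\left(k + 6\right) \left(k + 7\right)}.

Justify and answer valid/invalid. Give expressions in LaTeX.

s_(k+1) = 2*(-k - 6)/(k + 7)
s_(k+1) − s_k = -2/(k**2 + 13*k + 42)
(s_(k+1) − s_k) − t_k = 0

valid; difference matches t_k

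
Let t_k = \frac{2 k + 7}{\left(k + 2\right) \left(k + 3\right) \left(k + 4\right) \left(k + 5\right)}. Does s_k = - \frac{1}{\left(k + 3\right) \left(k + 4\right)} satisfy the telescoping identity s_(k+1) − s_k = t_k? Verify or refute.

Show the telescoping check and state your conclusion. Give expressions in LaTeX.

s_(k+1) = -1/((k + 4)*(k + 5))
s_(k+1) − s_k = 2/(k**3 + 12*k**2 + 47*k + 60)
(s_(k+1) − s_k) − t_k = -3/(k**4 + 14*k**3 + 71*k**2 + 154*k + 120)

Invalid: residual - \frac{3}{k^{4} + 14 k^{3} + 71 k^{2} + 154 k + 120} ≠ 0.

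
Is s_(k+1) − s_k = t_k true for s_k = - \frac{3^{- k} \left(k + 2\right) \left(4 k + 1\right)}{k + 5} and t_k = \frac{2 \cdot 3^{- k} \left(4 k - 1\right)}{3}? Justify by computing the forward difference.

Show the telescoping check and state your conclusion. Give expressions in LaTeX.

s_(k+1) = -(k + 3)*(4*k + 5)/(3*3**k*(k + 6))
s_(k+1) − s_k = (8*k**3 + 62*k**2 + 68*k - 39)/(3*3**k*(k**2 + 11*k + 30))
(s_(k+1) − s_k) − t_k = (-8*k**2 - 50*k + 7)/(3**k*(k**2 + 11*k + 30))

Invalid: residual \frac{3^{- k} \left(- 8 k^{2} - 50 k + 7\right)}{k^{2} + 11 k + 30} ≠ 0.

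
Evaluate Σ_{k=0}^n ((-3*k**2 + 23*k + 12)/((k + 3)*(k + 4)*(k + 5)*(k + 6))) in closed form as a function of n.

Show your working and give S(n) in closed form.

Ratio r(k) = (k + 3)*(23*k - 3*(k + 1)**2 + 35)/((k + 7)*(-3*k**2 + 23*k + 12)).
So A=k + 3 and B=k + 7, with C=k**2 - 23*k/3 - 4.
Set up (k + 3)·f(k+1) − (k + 6)·f(k) − (k**2 - 23*k/3 - 4) = 0.
Degrees (1,1,2) ⇒ d ≤ 3.
A polynomial solution: f(k) = -k*(k**2 + 102*k + 17)/90.
So s_k = (B(k−1)f/C)·t_k = (-k*(k + 6)*(k**2 + 102*k + 17)/(30*(3*k**2 - 23*k - 12)))·t_k = k*(k**2 + 102*k + 17)/(30*(k + 3)*(k + 4)*(k + 5)).
Check: Δs_k = (-3*k**2 + 23*k + 12)/(k**4 + 18*k**3 + 119*k**2 + 342*k + 360). ✓
Telescope: S(n) = s_(n+1) − s_(0) = (n**3 + 105*n**2 + 224*n + 120)/(30*(n**3 + 15*n**2 + 74*n + 120)) − (0) = (n**3 + 105*n**2 + 224*n + 120)/(30*(n**3 + 15*n**2 + 74*n + 120)).

S(n) = (n**3 + 105*n**2 + 224*n + 120)/(30*(n**3 + 15*n**2 + 74*n + 120))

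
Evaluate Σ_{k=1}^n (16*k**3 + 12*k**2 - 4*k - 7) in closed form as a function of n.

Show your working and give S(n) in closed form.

Compute t_(k+1)/t_k: get (16*k**3 + 60*k**2 + 68*k + 17)/(16*k**3 + 12*k**2 - 4*k - 7).
Gosper form: A/B · C(k+1)/C(k) with A=1, B=1, C=k**3 + 3*k**2/4 - k/4 - 7/16.
Need (1)·f(k+1) − (1)·f(k) = k**3 + 3*k**2/4 - k/4 - 7/16.
Degrees (0,0,3) ⇒ d ≤ 4.
Coefficient equations give f(k) = k*(4*k**3 - 4*k**2 - 4*k - 3)/16.
So s_k = (B(k−1)f/C)·t_k = (k*(4*k**3 - 4*k**2 - 4*k - 3)/(16*k**3 + 12*k**2 - 4*k - 7))·t_k = k*(4*k**3 - 4*k**2 - 4*k - 3).
Δs = 16*k**3 + 12*k**2 - 4*k - 7, as required.
Σ_(k=1)^n t_k = s_(n+1) − s_(1) = (4*n**4 + 12*n**3 + 8*n**2 - 7*n - 7) − (-7), i.e. n*(4*n**3 + 12*n**2 + 8*n - 7).

S(n) = n*(4*n**3 + 12*n**2 + 8*n - 7)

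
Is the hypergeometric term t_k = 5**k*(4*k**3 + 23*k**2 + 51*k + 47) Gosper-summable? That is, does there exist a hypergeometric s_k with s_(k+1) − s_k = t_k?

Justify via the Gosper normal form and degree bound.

r(k) = 5*(4*k**3 + 35*k**2 + 109*k + 125)/(4*k**3 + 23*k**2 + 51*k + 47) after simplifying.
A = 5, B = 1, C = k**3 + 23*k**2/4 + 51*k/4 + 47/4.
Need (5)·f(k+1) − (1)·f(k) = k**3 + 23*k**2/4 + 51*k/4 + 47/4.
d = 3 from the (0,0,3) case.
Coefficient equations give f(k) = (k + 1)*(k**2 + k + 3)/4.
Get s_k = R·t_k = 5**k*(k**3 + 2*k**2 + 4*k + 3) with R(k) = B(k−1)f(k)/C(k) = (k + 1)*(k**2 + k + 3)/(4*k**3 + 23*k**2 + 51*k + 47).
Check: Δs_k = 5**k*(4*k**3 + 23*k**2 + 51*k + 47). ✓

Yes. s_k = 5**k*(k**3 + 2*k**2 + 4*k + 3).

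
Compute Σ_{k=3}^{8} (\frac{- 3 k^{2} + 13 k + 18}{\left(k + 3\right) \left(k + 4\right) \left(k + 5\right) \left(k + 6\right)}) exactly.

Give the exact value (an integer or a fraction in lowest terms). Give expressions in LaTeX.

The ratio is (k + 3)*(13*k - 3*(k + 1)**2 + 31)/((k + 7)*(-3*k**2 + 13*k + 18)).
So A=k + 3 and B=k + 7, with C=k**2 - 13*k/3 - 6.
Set up (k + 3)·f(k+1) − (k + 6)·f(k) − (k**2 - 13*k/3 - 6) = 0.
Degrees (1,1,2) ⇒ d ≤ 3.
A polynomial solution: f(k) = k*(k**2 - 168*k - 193)/180.
Certificate R = B(k−1)f/C = k*(k + 6)*(k**2 - 168*k - 193)/(60*(3*k**2 - 13*k - 18)) gives s_k = k*(-k**2 + 168*k + 193)/(60*(k + 3)*(k + 4)*(k + 5)).
Verify: (-3*k**2 + 13*k + 18)/(k**4 + 18*k**3 + 119*k**2 + 342*k + 360) matches t_k.
Σ_(k=3)^(8) t_k = s_(9) − s_(3) = 29/260 − (43/420) = 5/546.

Σ = 5/546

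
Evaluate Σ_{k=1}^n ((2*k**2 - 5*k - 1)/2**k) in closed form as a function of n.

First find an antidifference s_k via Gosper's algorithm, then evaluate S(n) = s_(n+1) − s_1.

Compute t_(k+1)/t_k: get (2*k**2 - k - 4)/(2*(2*k**2 - 5*k - 1)).
Normal form (A,B,C) = (1/2, 1, k**2 - 5*k/2 - 1/2).
Solve (1/2)·f(k+1) − (1)·f(k) = k**2 - 5*k/2 - 1/2.
From deg A=0, deg B=0, deg C=2: d=2.
A polynomial solution: f(k) = -k*(2*k - 1).
Then R = B(k−1)f/C = -2*k*(2*k - 1)/(2*k**2 - 5*k - 1), so s_k = R(k)·t_k = 2**(1 - k)*k*(1 - 2*k).
s_(k+1) − s_k = (2*k**2 - 5*k - 1)/2**k = t_k.
s_(n+1) = (-2*n**2 - 3*n - 1)/2**n and s_(1) = -1, so S(n) = (2**n - 2*n**2 - 3*n - 1)/2**n.

S(n) = (2**n - 2*n**2 - 3*n - 1)/2**n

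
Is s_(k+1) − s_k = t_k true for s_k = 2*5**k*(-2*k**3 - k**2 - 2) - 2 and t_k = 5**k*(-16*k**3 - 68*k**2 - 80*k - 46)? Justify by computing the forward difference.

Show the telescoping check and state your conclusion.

s_(k+1) = 2*5**(k + 1)*(-2*(k + 1)**3 - (k + 1)**2 - 2) - 2
s_(k+1) − s_k = 5**k*(-16*k**3 - 68*k**2 - 80*k - 46)
(s_(k+1) − s_k) − t_k = 0

valid; difference matches t_k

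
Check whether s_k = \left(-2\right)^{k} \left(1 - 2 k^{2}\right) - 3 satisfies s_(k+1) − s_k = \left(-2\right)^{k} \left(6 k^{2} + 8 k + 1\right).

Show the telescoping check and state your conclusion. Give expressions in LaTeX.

Valid: the claim telescopes to t_k.

s_(k+1) = (-2)**(k + 1)*(1 - 2*(k + 1)**2) - 3
s_(k+1) − s_k = (-2)**k*(6*k**2 + 8*k + 1)
(s_(k+1) − s_k) − t_k = 0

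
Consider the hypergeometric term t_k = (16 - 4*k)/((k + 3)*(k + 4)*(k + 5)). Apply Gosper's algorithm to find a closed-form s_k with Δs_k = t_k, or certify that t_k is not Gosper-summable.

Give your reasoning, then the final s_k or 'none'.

s_k = k*(k + 31)/(6*(k + 3)*(k + 4))

r(k) = (k - 3)*(k + 3)/((k - 4)*(k + 6)) after simplifying.
Take A(k)=k + 3, B(k)=k + 6, C(k)=k - 4.
Need (k + 3)·f(k+1) − (k + 5)·f(k) = k - 4.
Degrees (1,1,1) ⇒ d ≤ 2.
Solve for f: f(k) = -k*(k + 31)/24 (degree 2 ≤ 2).
Get s_k = R·t_k = k*(k + 31)/(6*(k + 3)*(k + 4)) with R(k) = B(k−1)f(k)/C(k) = -k*(k + 5)*(k + 31)/(24*(k - 4)).
Δs = 4*(4 - k)/(k**3 + 12*k**2 + 47*k + 60), as required.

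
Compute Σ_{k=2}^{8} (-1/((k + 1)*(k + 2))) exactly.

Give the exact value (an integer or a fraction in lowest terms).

Σ = -7/30

Step 1: r(k) = (k + 1)/(k + 3).
Factor: A=k + 1; B=k + 3; C=1.
Set up (k + 1)·f(k+1) − (k + 2)·f(k) − (1) = 0.
d = 1 from the (1,1,0) case.
Solving with deg f ≤ 1: f(k) = k.
Certificate R = B(k−1)f/C = k*(k + 2) gives s_k = -k/(k + 1).
Check: Δs_k = -1/(k**2 + 3*k + 2). ✓
Sum = s_(9) − s_(2); s_(9) = -9/10, s_(2) = -2/3 ⇒ -7/30.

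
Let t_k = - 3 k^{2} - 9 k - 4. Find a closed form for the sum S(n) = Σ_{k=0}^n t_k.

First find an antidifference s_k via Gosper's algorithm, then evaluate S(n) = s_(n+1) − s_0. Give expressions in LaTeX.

The ratio is (3*k**2 + 15*k + 16)/(3*k**2 + 9*k + 4).
Factor: A=1; B=1; C=k**2 + 3*k + 4/3.
Set up (1)·f(k+1) − (1)·f(k) − (k**2 + 3*k + 4/3) = 0.
From deg A=0, deg B=0, deg C=2: d=3.
A polynomial solution: f(k) = k**2*(k + 3)/3.
Certificate R = B(k−1)f/C = k**2*(k + 3)/(3*k**2 + 9*k + 4) gives s_k = k**2*(-k - 3).
Verify: -3*k**2 - 9*k - 4 matches t_k.
Telescope: S(n) = s_(n+1) − s_(0) = -n**3 - 6*n**2 - 9*n - 4 − (0) = -n**3 - 6*n**2 - 9*n - 4.

S(n) = - n^{3} - 6 n^{2} - 9 n - 4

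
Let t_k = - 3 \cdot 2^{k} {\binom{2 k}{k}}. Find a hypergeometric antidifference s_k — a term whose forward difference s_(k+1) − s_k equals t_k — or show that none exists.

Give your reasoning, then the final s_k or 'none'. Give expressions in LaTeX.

Step 1: r(k) = 4*(2*k + 1)/(k + 1).
Gosper form: A/B · C(k+1)/C(k) with A=8*k + 4, B=k + 1, C=1.
f must satisfy (8*k + 4)·f(k+1) − (k)·f(k) = 1.
Degrees (1,1,0) ⇒ d ≤ -1.
Negative degree bound (-1): no f exists, t_k not Gosper-summable.

no hypergeometric antidifference exists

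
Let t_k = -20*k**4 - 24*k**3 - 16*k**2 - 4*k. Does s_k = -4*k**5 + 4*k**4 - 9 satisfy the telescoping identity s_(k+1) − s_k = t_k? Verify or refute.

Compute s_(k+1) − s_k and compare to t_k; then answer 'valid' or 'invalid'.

valid (s_(k+1) − s_k reduces to t_k)

s_(k+1) = -4*(k + 1)**5 + 4*(k + 1)**4 - 9
s_(k+1) − s_k = 4*k**5 - 4*k**4 - 4*(k + 1)**5 + 4*(k + 1)**4
(s_(k+1) − s_k) − t_k = 0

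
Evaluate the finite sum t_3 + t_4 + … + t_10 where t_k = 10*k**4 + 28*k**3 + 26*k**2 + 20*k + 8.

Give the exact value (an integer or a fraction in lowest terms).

Σ = 348592

r(k) = (5*k**4 + 34*k**3 + 85*k**2 + 98*k + 46)/(5*k**4 + 14*k**3 + 13*k**2 + 10*k + 4) after simplifying.
So A=1 and B=1, with C=k**4 + 14*k**3/5 + 13*k**2/5 + 2*k + 4/5.
Set up (1)·f(k+1) − (1)·f(k) − (k**4 + 14*k**3/5 + 13*k**2/5 + 2*k + 4/5) = 0.
deg f ≤ 5 (via 0,0,4).
Coefficient equations give f(k) = k*(k**4 + k**3 - k**2 + 2*k + 1)/5.
So s_k = (B(k−1)f/C)·t_k = (k*(k**4 + k**3 - k**2 + 2*k + 1)/(5*k**4 + 14*k**3 + 13*k**2 + 10*k + 4))·t_k = 2*k*(k**4 + k**3 - k**2 + 2*k + 1).
Δs = 10*k**4 + 28*k**3 + 26*k**2 + 20*k + 8, as required.
Σ_(k=3)^(10) t_k = s_(11) − s_(3) = 349228 − (636) = 348592.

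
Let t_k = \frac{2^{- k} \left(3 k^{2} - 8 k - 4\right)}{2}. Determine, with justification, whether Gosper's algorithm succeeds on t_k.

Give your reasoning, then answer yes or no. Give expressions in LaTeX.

Yes. s_k = 2^{- k} \left(- 3 k^{2} + 2 k + 3\right).

Compute t_(k+1)/t_k: get (3*k**2 - 2*k - 9)/(2*(3*k**2 - 8*k - 4)).
A = 1/2, B = 1, C = k**2 - 8*k/3 - 4/3.
f must satisfy (1/2)·f(k+1) − (1)·f(k) = k**2 - 8*k/3 - 4/3.
d = 2 from the (0,0,2) case.
Match coefficients ⇒ f(k) = -2*(3*k**2 - 2*k - 3)/3.
R(k) = B(k−1)·f(k)/C(k) = -2*(3*k**2 - 2*k - 3)/(3*k**2 - 8*k - 4); s_k = R·t_k = (-3*k**2 + 2*k + 3)/2**k.
Δs = (3*k**2 - 8*k - 4)/(2*2**k), as required.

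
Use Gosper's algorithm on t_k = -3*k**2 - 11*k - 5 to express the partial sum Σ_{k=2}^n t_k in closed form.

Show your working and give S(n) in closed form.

S(n) = -n**3 - 7*n**2 - 11*n + 19

Step 1: r(k) = (3*k**2 + 17*k + 19)/(3*k**2 + 11*k + 5).
A = 1, B = 1, C = k**2 + 11*k/3 + 5/3.
f must satisfy (1)·f(k+1) − (1)·f(k) = k**2 + 11*k/3 + 5/3.
deg f ≤ 3 (via 0,0,2).
Solving with deg f ≤ 3: f(k) = k**2*(k + 4)/3.
So s_k = (B(k−1)f/C)·t_k = (k**2*(k + 4)/(3*k**2 + 11*k + 5))·t_k = k**2*(-k - 4).
Verify: -3*k**2 - 11*k - 5 matches t_k.
Telescope: S(n) = s_(n+1) − s_(2) = -n**3 - 7*n**2 - 11*n - 5 − (-24) = -n**3 - 7*n**2 - 11*n + 19.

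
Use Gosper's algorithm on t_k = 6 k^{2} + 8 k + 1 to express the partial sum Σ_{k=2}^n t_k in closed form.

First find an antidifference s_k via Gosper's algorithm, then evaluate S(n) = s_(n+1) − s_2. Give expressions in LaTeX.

Step 1: r(k) = (6*k**2 + 20*k + 15)/(6*k**2 + 8*k + 1).
Normal form (A,B,C) = (1, 1, k**2 + 4*k/3 + 1/6).
Solve (1)·f(k+1) − (1)·f(k) = k**2 + 4*k/3 + 1/6.
Bound: deg f ≤ 3.
Match coefficients ⇒ f(k) = k*(2*k**2 + k - 2)/6.
So s_k = (B(k−1)f/C)·t_k = (k*(2*k**2 + k - 2)/(6*k**2 + 8*k + 1))·t_k = k*(2*k**2 + k - 2).
s_(k+1) − s_k = 6*k**2 + 8*k + 1 = t_k.
Evaluate: s_(n+1) = 2*n**3 + 7*n**2 + 6*n + 1; subtract s_(2) = 16 ⇒ S(n) = 2*n**3 + 7*n**2 + 6*n - 15.

S(n) = 2 n^{3} + 7 n^{2} + 6 n - 15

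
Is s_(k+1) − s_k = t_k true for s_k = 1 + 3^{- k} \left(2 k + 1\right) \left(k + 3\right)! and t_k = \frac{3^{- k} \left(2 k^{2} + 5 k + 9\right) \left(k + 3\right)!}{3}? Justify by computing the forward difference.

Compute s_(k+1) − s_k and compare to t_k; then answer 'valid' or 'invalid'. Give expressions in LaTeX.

s_(k+1) = 3**(-k - 1)*(2*k + 3)*factorial(k + 4) + 1
s_(k+1) − s_k = (2*k**2 + 5*k + 9)*factorial(k + 3)/(3*3**k)
(s_(k+1) − s_k) − t_k = 0

valid (s_(k+1) − s_k reduces to t_k)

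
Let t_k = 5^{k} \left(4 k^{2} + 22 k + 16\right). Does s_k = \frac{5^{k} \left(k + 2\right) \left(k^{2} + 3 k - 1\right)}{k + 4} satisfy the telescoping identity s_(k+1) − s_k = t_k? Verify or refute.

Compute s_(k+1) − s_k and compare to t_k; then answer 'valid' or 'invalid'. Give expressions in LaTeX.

Invalid: residual \frac{5^{k} \left(- 8 k^{3} - 74 k^{2} - 202 k - 130\right)}{k^{2} + 9 k + 20} ≠ 0.

s_(k+1) = 5**(k + 1)*(k + 3)*(3*k + (k + 1)**2 + 2)/(k + 5)
s_(k+1) − s_k = 5**k*(4*k**4 + 50*k**3 + 220*k**2 + 382*k + 190)/(k**2 + 9*k + 20)
(s_(k+1) − s_k) − t_k = 5**k*(-8*k**3 - 74*k**2 - 202*k - 130)/(k**2 + 9*k + 20)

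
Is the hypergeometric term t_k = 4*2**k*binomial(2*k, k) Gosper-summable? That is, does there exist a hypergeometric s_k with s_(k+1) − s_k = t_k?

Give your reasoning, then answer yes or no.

t_(k+1)/t_k = 4*(2*k + 1)/(k + 1).
Normal form (A,B,C) = (8*k + 4, k + 1, 1).
Set up (8*k + 4)·f(k+1) − (k)·f(k) − (1) = 0.
From deg A=1, deg B=1, deg C=0: d=-1.
d = -1 < 0 ⇒ no nonzero polynomial f; not summable.

No; the degree bound rules out any f.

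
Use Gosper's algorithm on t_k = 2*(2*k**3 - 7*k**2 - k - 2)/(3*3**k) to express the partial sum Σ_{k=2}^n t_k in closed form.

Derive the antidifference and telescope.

t_(k+1)/t_k = (2*k**3 - k**2 - 9*k - 8)/(3*(2*k**3 - 7*k**2 - k - 2)).
Normal form (A,B,C) = (1/3, 1, k**3 - 7*k**2/2 - k/2 - 1).
f must satisfy (1/3)·f(k+1) − (1)·f(k) = k**3 - 7*k**2/2 - k/2 - 1.
From deg A=0, deg B=0, deg C=3: d=3.
Solve for f: f(k) = -3*(k**3 - 2*k**2 - k - 2)/2 (degree 3 ≤ 3).
Then R = B(k−1)f/C = -3*(k**3 - 2*k**2 - k - 2)/(2*k**3 - 7*k**2 - k - 2), so s_k = R(k)·t_k = 2*(-k**3 + 2*k**2 + k + 2)/3**k.
s_(k+1) − s_k = 2*(2*k**3 - 7*k**2 - k - 2)/(3*3**k) = t_k.
Σ_(k=2)^n t_k = s_(n+1) − s_(2) = (2*3**(-n - 1)*(-n**3 - n**2 + 2*n + 4)) − (8/9), i.e. 2*3**(-n - 2)*(-4*3**n - 3*n**3 - 3*n**2 + 6*n + 12).

S(n) = 2*3**(-n - 2)*(-4*3**n - 3*n**3 - 3*n**2 + 6*n + 12)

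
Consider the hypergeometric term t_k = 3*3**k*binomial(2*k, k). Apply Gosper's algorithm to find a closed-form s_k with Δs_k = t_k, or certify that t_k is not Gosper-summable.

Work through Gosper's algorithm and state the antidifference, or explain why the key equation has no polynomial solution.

Ratio r(k) = 6*(2*k + 1)/(k + 1).
So A=12*k + 6 and B=k + 1, with C=1.
Need (12*k + 6)·f(k+1) − (k)·f(k) = 1.
d = -1 from the (1,1,0) case.
Bound -1 < 0, so the key equation has no polynomial solution.

none (Gosper's algorithm certifies no s_k)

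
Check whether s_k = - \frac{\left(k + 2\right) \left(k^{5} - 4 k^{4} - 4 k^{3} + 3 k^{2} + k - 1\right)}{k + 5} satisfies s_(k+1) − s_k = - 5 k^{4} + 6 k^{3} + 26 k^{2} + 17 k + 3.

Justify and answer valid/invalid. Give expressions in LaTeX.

Invalid: residual \frac{3 \left(4 k^{5} + 23 k^{4} - 52 k^{3} - 150 k^{2} - 89 k - 14\right)}{k^{2} + 11 k + 30} ≠ 0.

s_(k+1) = (-k**6 - 4*k**5 + 7*k**4 + 53*k**3 + 85*k**2 + 52*k + 12)/(k + 6)
s_(k+1) − s_k = (-5*k**6 - 37*k**5 + 11*k**4 + 327*k**3 + 520*k**2 + 276*k + 48)/(k**2 + 11*k + 30)
(s_(k+1) − s_k) − t_k = 3*(4*k**5 + 23*k**4 - 52*k**3 - 150*k**2 - 89*k - 14)/(k**2 + 11*k + 30)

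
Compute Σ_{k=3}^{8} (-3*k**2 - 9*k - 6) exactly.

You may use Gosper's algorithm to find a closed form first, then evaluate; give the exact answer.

t_(k+1)/t_k = (k + 3)/(k + 1).
A = 1, B = 1, C = k**2 + 3*k + 2.
Need (1)·f(k+1) − (1)·f(k) = k**2 + 3*k + 2.
deg f ≤ 3 (via 0,0,2).
Coefficient equations give f(k) = k*(k + 1)*(k + 2)/3.
R(k) = B(k−1)·f(k)/C(k) = k/3; s_k = R·t_k = k*(-k**2 - 3*k - 2).
s_(k+1) − s_k = -3*k**2 - 9*k - 6 = t_k.
Σ_(k=3)^(8) t_k = s_(9) − s_(3) = -990 − (-60) = -930.

Σ = -930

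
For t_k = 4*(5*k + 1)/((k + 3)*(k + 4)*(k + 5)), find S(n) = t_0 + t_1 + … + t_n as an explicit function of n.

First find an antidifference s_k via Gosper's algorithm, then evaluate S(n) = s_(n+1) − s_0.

S(n) = 4*(2*n**2 + 3*n + 1)/(3*(n**2 + 9*n + 20))

t_(k+1)/t_k = (k + 3)*(5*k + 6)/((k + 6)*(5*k + 1)).
Factor: A=k + 3; B=k + 6; C=k + 1/5.
Key eq: (k + 3)·f(k+1) = (k + 5)·f(k) + (k + 1/5).
Degrees (1,1,1) ⇒ d ≤ 2.
Solve for f: f(k) = k*(2*k - 1)/15 (degree 2 ≤ 2).
Certificate R = B(k−1)f/C = k*(k + 5)*(2*k - 1)/(3*(5*k + 1)) gives s_k = 4*k*(2*k - 1)/(3*(k + 3)*(k + 4)).
Δs = 4*(5*k + 1)/(k**3 + 12*k**2 + 47*k + 60), as required.
Evaluate: s_(n+1) = 4*(2*n**2 + 3*n + 1)/(3*(n**2 + 9*n + 20)); subtract s_(0) = 0 ⇒ S(n) = 4*(2*n**2 + 3*n + 1)/(3*(n**2 + 9*n + 20)).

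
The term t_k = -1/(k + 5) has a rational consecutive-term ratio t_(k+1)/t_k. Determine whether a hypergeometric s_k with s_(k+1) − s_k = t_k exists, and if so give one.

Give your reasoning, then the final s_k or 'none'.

none — t_k is not Gosper-summable

Step 1: r(k) = (k + 5)/(k + 6).
Gosper form: A/B · C(k+1)/C(k) with A=k + 5, B=k + 6, C=1.
Set up (k + 5)·f(k+1) − (k + 5)·f(k) − (1) = 0.
Bound: deg f ≤ 0.
Generic f = c0 gives residual -1; -1 = 0 cannot hold, so t_k is not Gosper-summable.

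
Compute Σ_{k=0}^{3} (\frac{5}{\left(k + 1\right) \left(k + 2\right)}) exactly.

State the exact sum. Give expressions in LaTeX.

t_(k+1)/t_k = (k + 1)/(k + 3).
A = k + 1, B = k + 3, C = 1.
Need (k + 1)·f(k+1) − (k + 2)·f(k) = 1.
Degrees (1,1,0) ⇒ d ≤ 1.
A polynomial solution: f(k) = k.
Then R = B(k−1)f/C = k*(k + 2), so s_k = R(k)·t_k = 5*k/(k + 1).
Δs = 5/(k**2 + 3*k + 2), as required.
Σ_(k=0)^(3) t_k = s_(4) − s_(0) = 4 − (0) = 4.

Σ = 4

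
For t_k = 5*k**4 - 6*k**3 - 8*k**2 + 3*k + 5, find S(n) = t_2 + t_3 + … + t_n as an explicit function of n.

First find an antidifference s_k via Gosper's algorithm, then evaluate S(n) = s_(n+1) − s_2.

S(n) = n**5 + n**4 - 4*n**3 - 4*n**2 + 5*n + 1

t_(k+1)/t_k = (5*k**4 + 14*k**3 + 4*k**2 - 11*k - 1)/(5*k**4 - 6*k**3 - 8*k**2 + 3*k + 5).
Factor: A=1; B=1; C=k**4 - 6*k**3/5 - 8*k**2/5 + 3*k/5 + 1.
Set up (1)·f(k+1) − (1)·f(k) − (k**4 - 6*k**3/5 - 8*k**2/5 + 3*k/5 + 1) = 0.
deg f ≤ 5 (via 0,0,4).
Solving with deg f ≤ 5: f(k) = k*(k**4 - 4*k**3 + 2*k**2 + 4*k + 2)/5.
R(k) = B(k−1)·f(k)/C(k) = k*(k**4 - 4*k**3 + 2*k**2 + 4*k + 2)/(5*k**4 - 6*k**3 - 8*k**2 + 3*k + 5); s_k = R·t_k = k*(k**4 - 4*k**3 + 2*k**2 + 4*k + 2).
s_(k+1) − s_k = 5*k**4 - 6*k**3 - 8*k**2 + 3*k + 5 = t_k.
Σ_(k=2)^n t_k = s_(n+1) − s_(2) = (n**5 + n**4 - 4*n**3 - 4*n**2 + 5*n + 5) − (4), i.e. n**5 + n**4 - 4*n**3 - 4*n**2 + 5*n + 1.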